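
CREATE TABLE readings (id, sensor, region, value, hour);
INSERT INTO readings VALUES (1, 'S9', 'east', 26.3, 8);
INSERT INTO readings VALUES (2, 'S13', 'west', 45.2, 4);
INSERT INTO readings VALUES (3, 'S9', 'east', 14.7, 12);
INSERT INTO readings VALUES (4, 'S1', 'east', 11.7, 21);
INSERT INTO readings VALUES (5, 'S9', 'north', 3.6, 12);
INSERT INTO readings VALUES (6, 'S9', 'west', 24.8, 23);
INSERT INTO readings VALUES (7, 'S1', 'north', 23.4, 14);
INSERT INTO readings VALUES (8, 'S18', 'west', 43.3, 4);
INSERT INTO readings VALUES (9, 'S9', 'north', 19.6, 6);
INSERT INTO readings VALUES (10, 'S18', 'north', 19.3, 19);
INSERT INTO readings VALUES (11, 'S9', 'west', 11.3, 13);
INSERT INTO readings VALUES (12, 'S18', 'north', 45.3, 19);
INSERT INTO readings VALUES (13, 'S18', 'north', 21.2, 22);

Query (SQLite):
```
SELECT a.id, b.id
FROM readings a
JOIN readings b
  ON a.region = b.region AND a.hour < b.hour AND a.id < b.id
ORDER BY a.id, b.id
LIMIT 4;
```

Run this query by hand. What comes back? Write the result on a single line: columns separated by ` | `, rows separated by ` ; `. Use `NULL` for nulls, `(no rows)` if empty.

1 | 3 ; 1 | 4 ; 2 | 6 ; 2 | 11

Pairs (a,b) with same region, a.hour < b.hour, a.id < b.id.
region groups: east:{1,3,4} north:{5,7,9,10,12,13} west:{2,6,8,11}
Ordered by (a.id, b.id); first 4.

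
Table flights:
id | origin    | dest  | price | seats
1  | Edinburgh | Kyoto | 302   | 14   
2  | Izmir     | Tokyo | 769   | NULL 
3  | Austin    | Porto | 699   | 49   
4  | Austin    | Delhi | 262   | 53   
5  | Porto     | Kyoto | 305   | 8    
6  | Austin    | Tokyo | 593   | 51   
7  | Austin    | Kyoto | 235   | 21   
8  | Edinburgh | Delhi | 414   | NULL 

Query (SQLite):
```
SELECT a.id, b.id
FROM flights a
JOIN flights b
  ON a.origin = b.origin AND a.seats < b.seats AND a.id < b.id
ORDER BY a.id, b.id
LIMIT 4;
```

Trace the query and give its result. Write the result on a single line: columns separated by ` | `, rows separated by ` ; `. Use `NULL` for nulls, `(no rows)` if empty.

3 | 4 ; 3 | 6

Pairs (a,b) with same origin, a.seats < b.seats, a.id < b.id.
origin groups: Austin:{3,4,6,7} Edinburgh:{1,8} Izmir:{2} Porto:{5}
Ordered by (a.id, b.id); first 4.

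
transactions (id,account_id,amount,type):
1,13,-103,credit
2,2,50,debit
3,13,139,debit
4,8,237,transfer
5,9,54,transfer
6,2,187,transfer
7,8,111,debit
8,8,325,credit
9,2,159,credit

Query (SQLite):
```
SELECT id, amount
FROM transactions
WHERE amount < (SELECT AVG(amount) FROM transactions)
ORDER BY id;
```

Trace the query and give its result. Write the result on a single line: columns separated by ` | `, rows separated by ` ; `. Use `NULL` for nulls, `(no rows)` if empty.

Scalar subquery: AVG(amount) over all transactions rows = 128.777778 (≈; comparison uses full precision).
Keep rows where amount < that value.

1 | -103 ; 2 | 50 ; 5 | 54 ; 7 | 111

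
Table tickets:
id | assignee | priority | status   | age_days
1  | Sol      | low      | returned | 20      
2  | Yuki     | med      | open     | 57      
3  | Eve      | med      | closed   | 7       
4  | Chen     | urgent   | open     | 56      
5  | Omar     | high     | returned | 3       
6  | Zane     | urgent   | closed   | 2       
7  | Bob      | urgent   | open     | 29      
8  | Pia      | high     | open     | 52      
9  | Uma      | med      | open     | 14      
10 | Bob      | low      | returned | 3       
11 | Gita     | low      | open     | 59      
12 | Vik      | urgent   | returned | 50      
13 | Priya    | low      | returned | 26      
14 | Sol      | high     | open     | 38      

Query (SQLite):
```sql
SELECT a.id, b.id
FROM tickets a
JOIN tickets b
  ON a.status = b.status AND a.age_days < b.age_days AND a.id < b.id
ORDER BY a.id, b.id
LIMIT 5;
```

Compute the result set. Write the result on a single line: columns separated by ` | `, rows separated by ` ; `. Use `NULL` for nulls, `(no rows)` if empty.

1 | 12 ; 1 | 13 ; 2 | 11 ; 4 | 11 ; 5 | 12

Pairs (a,b) with same status, a.age_days < b.age_days, a.id < b.id.
status groups: closed:{3,6} open:{2,4,7,8,9,11,14} returned:{1,5,10,12,13}
Ordered by (a.id, b.id); first 5.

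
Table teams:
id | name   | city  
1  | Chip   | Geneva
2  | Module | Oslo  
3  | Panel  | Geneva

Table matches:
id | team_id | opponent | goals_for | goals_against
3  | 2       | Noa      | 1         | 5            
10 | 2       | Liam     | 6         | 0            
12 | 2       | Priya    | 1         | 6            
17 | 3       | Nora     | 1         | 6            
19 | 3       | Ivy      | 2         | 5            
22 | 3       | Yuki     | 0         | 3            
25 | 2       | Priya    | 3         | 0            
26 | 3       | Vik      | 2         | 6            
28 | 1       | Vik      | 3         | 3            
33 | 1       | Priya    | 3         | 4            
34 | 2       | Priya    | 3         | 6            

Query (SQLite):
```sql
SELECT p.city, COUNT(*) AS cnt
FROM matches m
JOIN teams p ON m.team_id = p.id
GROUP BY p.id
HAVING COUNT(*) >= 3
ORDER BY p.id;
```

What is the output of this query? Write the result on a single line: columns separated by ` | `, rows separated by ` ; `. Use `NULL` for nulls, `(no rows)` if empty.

Join each matches row to its teams via team_id.
Group joined rows by teams.id; compute COUNT(*) per group.
HAVING: keep groups with count ≥ 3.
  1: ids {28, 33} → COUNT(*)=2
  2: ids {3, 10, 12, 25, 34} → COUNT(*)=5
  3: ids {17, 19, 22, 26} → COUNT(*)=4

Oslo | 5 ; Geneva | 4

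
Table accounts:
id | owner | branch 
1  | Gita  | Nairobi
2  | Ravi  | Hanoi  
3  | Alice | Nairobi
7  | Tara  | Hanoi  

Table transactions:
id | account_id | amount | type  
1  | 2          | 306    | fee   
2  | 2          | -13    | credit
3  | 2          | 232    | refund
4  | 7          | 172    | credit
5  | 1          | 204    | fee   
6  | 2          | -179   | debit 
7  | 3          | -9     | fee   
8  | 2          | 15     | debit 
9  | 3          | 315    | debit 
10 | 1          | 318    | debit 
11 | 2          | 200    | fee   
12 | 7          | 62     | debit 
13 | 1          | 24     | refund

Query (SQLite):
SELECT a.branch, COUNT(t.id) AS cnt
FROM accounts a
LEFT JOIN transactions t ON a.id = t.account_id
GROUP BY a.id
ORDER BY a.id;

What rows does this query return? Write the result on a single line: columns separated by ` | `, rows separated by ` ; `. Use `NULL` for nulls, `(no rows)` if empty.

Nairobi | 3 ; Hanoi | 6 ; Nairobi | 2 ; Hanoi | 2

LEFT JOIN keeps every accounts row; unmatched ones get NULL for transactions columns.
Group by accounts.id and compute COUNT(t.id). COUNT(col) of an all-NULL group is 0.
  1: ids {5, 10, 13} → COUNT(t.id)=3
  2: ids {1, 2, 3, 6, 8, 11} → COUNT(t.id)=6
  3: ids {7, 9} → COUNT(t.id)=2
  7: ids {4, 12} → COUNT(t.id)=2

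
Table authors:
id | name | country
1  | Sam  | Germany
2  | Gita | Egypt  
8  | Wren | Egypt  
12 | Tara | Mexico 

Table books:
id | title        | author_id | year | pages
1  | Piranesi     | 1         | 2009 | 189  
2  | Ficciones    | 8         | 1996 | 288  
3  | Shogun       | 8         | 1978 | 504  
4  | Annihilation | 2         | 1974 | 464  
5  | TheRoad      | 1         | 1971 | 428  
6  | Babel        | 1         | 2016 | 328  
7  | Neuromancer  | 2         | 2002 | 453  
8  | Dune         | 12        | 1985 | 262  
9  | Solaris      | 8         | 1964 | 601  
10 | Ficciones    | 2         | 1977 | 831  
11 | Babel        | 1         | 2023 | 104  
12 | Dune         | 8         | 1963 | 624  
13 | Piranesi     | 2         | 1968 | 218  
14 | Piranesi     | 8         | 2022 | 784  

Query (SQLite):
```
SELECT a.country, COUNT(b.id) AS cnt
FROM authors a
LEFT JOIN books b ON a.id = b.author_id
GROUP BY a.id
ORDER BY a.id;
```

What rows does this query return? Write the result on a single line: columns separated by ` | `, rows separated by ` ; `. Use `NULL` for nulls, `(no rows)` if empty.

Germany | 4 ; Egypt | 4 ; Egypt | 5 ; Mexico | 1

LEFT JOIN keeps every authors row; unmatched ones get NULL for books columns.
Group by authors.id and compute COUNT(b.id). COUNT(col) of an all-NULL group is 0.
  1: ids {1, 5, 6, 11} → COUNT(b.id)=4
  2: ids {4, 7, 10, 13} → COUNT(b.id)=4
  8: ids {2, 3, 9, 12, 14} → COUNT(b.id)=5
  12: ids {8} → COUNT(b.id)=1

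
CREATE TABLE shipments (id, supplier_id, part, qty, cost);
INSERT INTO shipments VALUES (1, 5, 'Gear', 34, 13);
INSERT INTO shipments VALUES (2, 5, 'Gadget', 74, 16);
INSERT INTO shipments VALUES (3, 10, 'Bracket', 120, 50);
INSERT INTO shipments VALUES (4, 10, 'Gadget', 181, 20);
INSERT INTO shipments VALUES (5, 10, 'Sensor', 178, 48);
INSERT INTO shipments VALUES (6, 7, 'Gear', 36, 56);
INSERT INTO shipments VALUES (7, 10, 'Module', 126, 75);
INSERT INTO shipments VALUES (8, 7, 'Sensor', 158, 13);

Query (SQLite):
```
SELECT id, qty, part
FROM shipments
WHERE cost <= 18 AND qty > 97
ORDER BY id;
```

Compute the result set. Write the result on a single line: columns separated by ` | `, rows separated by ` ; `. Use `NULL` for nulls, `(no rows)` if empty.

cost <= 18: ids {1, 2, 8}
qty > 97: ids {3, 4, 5, 7, 8}
Combine with AND.

8 | 158 | Sensor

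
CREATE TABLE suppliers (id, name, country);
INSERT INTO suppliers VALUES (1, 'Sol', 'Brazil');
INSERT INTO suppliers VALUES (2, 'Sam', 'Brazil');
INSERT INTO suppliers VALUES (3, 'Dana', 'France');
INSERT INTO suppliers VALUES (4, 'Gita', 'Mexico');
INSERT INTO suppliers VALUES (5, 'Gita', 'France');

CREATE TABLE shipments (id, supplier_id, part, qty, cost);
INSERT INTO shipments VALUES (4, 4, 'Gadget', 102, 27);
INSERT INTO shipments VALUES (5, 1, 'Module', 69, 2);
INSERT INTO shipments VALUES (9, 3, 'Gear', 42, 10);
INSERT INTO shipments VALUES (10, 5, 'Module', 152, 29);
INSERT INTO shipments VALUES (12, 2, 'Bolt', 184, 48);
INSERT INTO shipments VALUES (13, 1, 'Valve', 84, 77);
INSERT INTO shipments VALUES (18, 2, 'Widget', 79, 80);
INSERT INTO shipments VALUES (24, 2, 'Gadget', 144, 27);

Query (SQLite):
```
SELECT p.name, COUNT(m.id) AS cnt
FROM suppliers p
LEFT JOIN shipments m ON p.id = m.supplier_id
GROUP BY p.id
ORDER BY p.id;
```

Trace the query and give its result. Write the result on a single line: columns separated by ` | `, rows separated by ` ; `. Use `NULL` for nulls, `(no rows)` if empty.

Sol | 2 ; Sam | 3 ; Dana | 1 ; Gita | 1 ; Gita | 1

LEFT JOIN keeps every suppliers row; unmatched ones get NULL for shipments columns.
Group by suppliers.id and compute COUNT(m.id). COUNT(col) of an all-NULL group is 0.
  1: ids {5, 13} → COUNT(m.id)=2
  2: ids {12, 18, 24} → COUNT(m.id)=3
  3: ids {9} → COUNT(m.id)=1
  4: ids {4} → COUNT(m.id)=1
  5: ids {10} → COUNT(m.id)=1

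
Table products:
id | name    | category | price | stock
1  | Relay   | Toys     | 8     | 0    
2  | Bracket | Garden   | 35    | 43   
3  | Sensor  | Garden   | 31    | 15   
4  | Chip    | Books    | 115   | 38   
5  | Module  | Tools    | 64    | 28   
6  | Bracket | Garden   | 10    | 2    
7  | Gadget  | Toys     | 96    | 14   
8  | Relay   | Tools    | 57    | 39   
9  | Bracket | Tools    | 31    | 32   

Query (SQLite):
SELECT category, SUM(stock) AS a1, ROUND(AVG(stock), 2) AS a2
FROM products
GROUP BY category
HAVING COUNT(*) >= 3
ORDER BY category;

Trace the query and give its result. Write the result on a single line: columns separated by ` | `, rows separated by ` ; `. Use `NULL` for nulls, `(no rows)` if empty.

Garden | 60 | 20 ; Tools | 99 | 33

Group products by category.
Per group compute: SUM(stock), ROUND(AVG(stock), 2).
HAVING: drop groups with fewer than 3 rows.
  Books: ids {4} → SUM(stock)=38, ROUND(AVG(stock), 2)=38
  Garden: ids {2, 3, 6} → SUM(stock)=60, ROUND(AVG(stock), 2)=20
  Tools: ids {5, 8, 9} → SUM(stock)=99, ROUND(AVG(stock), 2)=33
  Toys: ids {1, 7} → SUM(stock)=14, ROUND(AVG(stock), 2)=7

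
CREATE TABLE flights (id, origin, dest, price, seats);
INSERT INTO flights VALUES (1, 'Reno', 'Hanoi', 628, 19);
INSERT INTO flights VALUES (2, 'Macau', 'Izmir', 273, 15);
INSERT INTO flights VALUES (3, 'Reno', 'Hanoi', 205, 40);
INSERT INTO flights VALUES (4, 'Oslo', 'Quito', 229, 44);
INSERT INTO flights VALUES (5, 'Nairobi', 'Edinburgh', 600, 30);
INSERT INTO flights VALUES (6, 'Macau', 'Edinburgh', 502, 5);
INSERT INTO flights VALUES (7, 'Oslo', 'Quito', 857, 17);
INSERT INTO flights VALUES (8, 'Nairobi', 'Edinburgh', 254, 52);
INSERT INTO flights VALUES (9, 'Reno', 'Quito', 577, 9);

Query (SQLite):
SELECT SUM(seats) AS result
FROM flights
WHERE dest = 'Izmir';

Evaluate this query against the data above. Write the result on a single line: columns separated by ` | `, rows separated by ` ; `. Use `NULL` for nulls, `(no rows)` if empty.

Rows where dest='Izmir' → seats values: [15].
SUM of non-NULL values = 15.

15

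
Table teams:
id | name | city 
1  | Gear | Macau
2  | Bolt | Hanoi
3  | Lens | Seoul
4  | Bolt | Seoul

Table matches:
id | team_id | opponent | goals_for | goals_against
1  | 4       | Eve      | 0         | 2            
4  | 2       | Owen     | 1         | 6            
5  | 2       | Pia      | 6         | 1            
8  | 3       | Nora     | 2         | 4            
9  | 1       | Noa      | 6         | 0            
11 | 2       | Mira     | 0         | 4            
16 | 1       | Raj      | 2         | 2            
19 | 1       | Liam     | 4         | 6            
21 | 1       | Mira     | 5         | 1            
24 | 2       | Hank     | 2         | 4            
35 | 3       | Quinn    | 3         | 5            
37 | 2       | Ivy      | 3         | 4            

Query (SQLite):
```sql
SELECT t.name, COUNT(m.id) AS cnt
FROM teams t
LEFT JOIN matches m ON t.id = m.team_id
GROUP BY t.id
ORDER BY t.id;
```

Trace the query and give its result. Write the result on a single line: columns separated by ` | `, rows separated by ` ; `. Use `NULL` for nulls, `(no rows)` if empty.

LEFT JOIN keeps every teams row; unmatched ones get NULL for matches columns.
Group by teams.id and compute COUNT(m.id). COUNT(col) of an all-NULL group is 0.
  1: ids {9, 16, 19, 21} → COUNT(m.id)=4
  2: ids {4, 5, 11, 24, 37} → COUNT(m.id)=5
  3: ids {8, 35} → COUNT(m.id)=2
  4: ids {1} → COUNT(m.id)=1

Gear | 4 ; Bolt | 5 ; Lens | 2 ; Bolt | 1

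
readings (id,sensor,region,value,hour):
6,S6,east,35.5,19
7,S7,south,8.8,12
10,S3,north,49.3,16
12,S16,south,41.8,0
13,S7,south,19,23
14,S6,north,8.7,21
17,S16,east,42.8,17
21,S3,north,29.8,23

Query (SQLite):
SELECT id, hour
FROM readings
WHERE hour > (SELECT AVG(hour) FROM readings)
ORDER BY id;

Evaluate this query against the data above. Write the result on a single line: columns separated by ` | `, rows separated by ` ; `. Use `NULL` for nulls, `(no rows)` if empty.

Scalar subquery: AVG(hour) over all readings rows = 16.375.
Keep rows where hour > that value.

6 | 19 ; 13 | 23 ; 14 | 21 ; 17 | 17 ; 21 | 23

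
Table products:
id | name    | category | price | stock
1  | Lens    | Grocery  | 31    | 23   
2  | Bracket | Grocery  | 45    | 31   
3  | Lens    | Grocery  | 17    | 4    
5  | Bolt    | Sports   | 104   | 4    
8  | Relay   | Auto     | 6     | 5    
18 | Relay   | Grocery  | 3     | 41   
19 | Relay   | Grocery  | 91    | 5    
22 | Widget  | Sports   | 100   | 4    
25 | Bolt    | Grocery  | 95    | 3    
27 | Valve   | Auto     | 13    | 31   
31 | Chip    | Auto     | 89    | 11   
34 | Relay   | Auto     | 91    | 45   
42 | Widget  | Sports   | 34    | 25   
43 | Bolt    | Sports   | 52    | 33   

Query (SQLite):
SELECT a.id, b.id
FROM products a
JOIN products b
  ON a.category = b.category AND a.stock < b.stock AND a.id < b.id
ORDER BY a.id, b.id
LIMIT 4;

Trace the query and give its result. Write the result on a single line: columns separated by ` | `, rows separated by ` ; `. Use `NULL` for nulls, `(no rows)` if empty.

Pairs (a,b) with same category, a.stock < b.stock, a.id < b.id.
category groups: Auto:{8,27,31,34} Grocery:{1,2,3,18,19,25} Sports:{5,22,42,43}
Ordered by (a.id, b.id); first 4.

1 | 2 ; 1 | 18 ; 2 | 18 ; 3 | 18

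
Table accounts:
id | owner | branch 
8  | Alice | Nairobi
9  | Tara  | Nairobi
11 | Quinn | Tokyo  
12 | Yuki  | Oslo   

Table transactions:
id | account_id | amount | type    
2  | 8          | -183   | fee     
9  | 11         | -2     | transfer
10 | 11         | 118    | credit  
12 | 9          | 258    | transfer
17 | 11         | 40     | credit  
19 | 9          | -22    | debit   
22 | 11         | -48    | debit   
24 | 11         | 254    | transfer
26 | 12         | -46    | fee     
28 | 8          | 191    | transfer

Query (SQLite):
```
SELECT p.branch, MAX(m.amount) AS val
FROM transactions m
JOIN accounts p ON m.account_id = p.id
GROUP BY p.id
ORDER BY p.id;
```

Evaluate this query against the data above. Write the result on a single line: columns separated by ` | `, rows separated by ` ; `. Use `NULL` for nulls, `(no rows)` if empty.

Nairobi | 191 ; Nairobi | 258 ; Tokyo | 254 ; Oslo | -46

Join each transactions row to its accounts via account_id.
Group joined rows by accounts.id; compute MAX(m.amount) per group.
  8: ids {2, 28} → MAX(m.amount)=191
  9: ids {12, 19} → MAX(m.amount)=258
  11: ids {9, 10, 17, 22, 24} → MAX(m.amount)=254
  12: ids {26} → MAX(m.amount)=-46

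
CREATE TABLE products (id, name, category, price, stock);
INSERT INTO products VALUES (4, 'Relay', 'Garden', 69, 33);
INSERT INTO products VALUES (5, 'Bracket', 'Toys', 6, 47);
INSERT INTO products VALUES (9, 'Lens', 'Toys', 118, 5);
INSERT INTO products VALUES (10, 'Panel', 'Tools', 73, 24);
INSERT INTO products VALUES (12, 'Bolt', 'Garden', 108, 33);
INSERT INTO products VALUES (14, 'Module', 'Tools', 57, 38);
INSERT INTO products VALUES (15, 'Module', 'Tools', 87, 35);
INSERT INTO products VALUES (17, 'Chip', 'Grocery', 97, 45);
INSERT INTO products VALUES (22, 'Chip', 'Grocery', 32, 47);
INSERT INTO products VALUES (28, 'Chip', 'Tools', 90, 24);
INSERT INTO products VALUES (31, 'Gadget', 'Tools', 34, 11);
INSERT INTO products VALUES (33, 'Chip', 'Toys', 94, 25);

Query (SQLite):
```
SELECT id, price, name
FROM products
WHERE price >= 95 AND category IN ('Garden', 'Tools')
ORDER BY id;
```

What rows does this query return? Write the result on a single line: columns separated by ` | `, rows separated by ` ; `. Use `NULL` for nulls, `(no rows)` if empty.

12 | 108 | Bolt

price >= 95: ids {9, 12, 17}
category IN ('Garden', 'Tools'): ids {4, 10, 12, 14, 15, 28, 31}
Combine with AND.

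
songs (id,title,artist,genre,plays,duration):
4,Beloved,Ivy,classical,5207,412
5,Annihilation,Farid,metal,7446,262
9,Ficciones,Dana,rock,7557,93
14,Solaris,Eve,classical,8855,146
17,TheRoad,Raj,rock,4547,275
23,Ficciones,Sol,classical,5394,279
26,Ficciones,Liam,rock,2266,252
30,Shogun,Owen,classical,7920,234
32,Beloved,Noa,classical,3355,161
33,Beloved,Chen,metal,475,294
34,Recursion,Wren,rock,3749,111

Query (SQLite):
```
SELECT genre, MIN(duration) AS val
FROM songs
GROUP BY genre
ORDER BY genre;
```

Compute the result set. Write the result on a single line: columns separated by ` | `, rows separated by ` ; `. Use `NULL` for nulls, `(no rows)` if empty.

classical | 146 ; metal | 262 ; rock | 93

Partition songs by genre; compute MIN(duration) within each group.
  classical: ids {4, 14, 23, 30, 32} → MIN(duration)=146
  metal: ids {5, 33} → MIN(duration)=262
  rock: ids {9, 17, 26, 34} → MIN(duration)=93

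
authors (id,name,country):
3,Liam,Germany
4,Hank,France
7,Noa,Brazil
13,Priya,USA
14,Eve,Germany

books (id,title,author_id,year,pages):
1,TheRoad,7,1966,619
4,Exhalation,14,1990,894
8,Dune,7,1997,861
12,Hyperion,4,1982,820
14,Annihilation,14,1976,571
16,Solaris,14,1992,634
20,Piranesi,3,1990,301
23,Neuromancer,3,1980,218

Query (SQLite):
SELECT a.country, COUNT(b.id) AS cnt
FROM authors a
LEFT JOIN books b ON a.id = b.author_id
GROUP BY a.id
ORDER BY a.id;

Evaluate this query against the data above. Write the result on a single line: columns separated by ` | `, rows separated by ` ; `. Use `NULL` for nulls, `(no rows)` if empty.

LEFT JOIN keeps every authors row; unmatched ones get NULL for books columns.
Group by authors.id and compute COUNT(b.id). COUNT(col) of an all-NULL group is 0.
  3: ids {20, 23} → COUNT(b.id)=2
  4: ids {12} → COUNT(b.id)=1
  7: ids {1, 8} → COUNT(b.id)=2
  13: ids {—} → COUNT(b.id)=0
  14: ids {4, 14, 16} → COUNT(b.id)=3

Germany | 2 ; France | 1 ; Brazil | 2 ; USA | 0 ; Germany | 3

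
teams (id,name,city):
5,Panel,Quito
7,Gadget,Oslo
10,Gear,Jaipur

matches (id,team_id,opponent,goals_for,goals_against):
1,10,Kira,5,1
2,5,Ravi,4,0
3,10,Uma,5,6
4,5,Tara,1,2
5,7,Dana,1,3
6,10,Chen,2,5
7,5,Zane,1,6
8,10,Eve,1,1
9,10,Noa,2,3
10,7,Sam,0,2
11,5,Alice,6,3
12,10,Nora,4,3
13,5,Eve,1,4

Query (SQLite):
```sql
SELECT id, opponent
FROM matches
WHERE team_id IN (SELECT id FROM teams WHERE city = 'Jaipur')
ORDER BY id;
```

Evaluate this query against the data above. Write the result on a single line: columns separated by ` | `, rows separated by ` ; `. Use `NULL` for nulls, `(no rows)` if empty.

Inner query: teams.id where city = 'Jaipur'.
Outer: keep matches rows whose team_id is in that set.
Inner query → {10}

1 | Kira ; 3 | Uma ; 6 | Chen ; 8 | Eve ; 9 | Noa ; 12 | Nora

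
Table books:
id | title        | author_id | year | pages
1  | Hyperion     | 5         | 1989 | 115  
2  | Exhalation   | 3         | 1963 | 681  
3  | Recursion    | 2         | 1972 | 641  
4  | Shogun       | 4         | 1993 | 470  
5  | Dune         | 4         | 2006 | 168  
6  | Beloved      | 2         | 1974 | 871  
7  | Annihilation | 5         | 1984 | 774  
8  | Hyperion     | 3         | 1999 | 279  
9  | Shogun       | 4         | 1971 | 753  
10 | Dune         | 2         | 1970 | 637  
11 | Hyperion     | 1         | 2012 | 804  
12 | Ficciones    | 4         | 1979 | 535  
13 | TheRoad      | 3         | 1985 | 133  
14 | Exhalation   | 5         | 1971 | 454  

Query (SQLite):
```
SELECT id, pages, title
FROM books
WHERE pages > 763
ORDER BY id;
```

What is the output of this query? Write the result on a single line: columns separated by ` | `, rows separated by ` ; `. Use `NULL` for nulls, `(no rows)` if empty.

6 | 871 | Beloved ; 7 | 774 | Annihilation ; 11 | 804 | Hyperion

pages > 763: ids {6, 7, 11}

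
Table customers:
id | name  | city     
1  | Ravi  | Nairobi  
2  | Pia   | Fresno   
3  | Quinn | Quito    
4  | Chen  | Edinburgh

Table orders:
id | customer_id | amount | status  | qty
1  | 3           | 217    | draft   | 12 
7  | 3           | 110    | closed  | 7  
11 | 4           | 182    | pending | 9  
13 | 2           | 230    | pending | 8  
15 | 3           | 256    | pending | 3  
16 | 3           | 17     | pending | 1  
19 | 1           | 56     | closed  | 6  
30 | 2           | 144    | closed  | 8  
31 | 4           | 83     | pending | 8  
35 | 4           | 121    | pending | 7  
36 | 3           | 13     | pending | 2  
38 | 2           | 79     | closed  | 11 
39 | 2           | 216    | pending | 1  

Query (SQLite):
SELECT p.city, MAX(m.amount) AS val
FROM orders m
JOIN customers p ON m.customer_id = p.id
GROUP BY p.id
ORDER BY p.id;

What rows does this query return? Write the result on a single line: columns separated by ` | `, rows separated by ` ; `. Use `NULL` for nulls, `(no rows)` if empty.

Nairobi | 56 ; Fresno | 230 ; Quito | 256 ; Edinburgh | 182

Join each orders row to its customers via customer_id.
Group joined rows by customers.id; compute MAX(m.amount) per group.
  1: ids {19} → MAX(m.amount)=56
  2: ids {13, 30, 38, 39} → MAX(m.amount)=230
  3: ids {1, 7, 15, 16, 36} → MAX(m.amount)=256
  4: ids {11, 31, 35} → MAX(m.amount)=182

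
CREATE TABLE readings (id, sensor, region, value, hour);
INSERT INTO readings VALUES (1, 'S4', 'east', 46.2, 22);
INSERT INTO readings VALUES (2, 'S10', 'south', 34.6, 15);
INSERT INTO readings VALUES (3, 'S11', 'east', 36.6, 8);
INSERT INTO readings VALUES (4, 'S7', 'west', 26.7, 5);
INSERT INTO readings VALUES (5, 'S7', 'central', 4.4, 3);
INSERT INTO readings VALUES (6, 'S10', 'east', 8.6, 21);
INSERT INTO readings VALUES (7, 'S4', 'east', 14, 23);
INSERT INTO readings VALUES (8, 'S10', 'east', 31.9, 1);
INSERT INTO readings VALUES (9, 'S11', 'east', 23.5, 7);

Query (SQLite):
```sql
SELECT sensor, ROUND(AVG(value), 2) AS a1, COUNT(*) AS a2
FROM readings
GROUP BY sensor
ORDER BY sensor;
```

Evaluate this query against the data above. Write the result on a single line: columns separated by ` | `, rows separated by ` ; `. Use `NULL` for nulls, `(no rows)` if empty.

S10 | 25.03 | 3 ; S11 | 30.05 | 2 ; S4 | 30.1 | 2 ; S7 | 15.55 | 2

Group readings by sensor.
Per group compute: ROUND(AVG(value), 2), COUNT(*).
  S10: ids {2, 6, 8} → ROUND(AVG(value), 2)=25.03, COUNT(*)=3
  S11: ids {3, 9} → ROUND(AVG(value), 2)=30.05, COUNT(*)=2
  S4: ids {1, 7} → ROUND(AVG(value), 2)=30.1, COUNT(*)=2
  S7: ids {4, 5} → ROUND(AVG(value), 2)=15.55, COUNT(*)=2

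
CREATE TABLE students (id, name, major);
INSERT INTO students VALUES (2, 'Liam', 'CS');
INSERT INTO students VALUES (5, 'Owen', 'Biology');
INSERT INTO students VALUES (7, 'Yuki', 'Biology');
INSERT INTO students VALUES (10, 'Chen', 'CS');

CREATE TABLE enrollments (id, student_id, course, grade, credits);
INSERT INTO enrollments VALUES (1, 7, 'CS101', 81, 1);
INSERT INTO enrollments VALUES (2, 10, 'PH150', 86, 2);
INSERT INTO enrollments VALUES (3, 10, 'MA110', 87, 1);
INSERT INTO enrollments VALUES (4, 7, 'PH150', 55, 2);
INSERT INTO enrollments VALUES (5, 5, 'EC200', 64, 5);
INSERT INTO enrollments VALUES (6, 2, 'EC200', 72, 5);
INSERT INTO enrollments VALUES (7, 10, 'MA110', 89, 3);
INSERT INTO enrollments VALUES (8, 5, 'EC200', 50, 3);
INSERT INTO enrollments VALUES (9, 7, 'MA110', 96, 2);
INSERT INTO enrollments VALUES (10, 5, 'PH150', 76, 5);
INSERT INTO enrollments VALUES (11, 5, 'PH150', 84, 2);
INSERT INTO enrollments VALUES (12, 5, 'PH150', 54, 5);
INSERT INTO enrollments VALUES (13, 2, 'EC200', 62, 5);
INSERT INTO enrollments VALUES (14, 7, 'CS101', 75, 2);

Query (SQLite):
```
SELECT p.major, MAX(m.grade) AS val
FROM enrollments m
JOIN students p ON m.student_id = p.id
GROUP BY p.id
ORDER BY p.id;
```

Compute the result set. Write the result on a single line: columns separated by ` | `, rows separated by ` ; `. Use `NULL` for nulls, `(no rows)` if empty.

CS | 72 ; Biology | 84 ; Biology | 96 ; CS | 89

Join each enrollments row to its students via student_id.
Group joined rows by students.id; compute MAX(m.grade) per group.
  2: ids {6, 13} → MAX(m.grade)=72
  5: ids {5, 8, 10, 11, 12} → MAX(m.grade)=84
  7: ids {1, 4, 9, 14} → MAX(m.grade)=96
  10: ids {2, 3, 7} → MAX(m.grade)=89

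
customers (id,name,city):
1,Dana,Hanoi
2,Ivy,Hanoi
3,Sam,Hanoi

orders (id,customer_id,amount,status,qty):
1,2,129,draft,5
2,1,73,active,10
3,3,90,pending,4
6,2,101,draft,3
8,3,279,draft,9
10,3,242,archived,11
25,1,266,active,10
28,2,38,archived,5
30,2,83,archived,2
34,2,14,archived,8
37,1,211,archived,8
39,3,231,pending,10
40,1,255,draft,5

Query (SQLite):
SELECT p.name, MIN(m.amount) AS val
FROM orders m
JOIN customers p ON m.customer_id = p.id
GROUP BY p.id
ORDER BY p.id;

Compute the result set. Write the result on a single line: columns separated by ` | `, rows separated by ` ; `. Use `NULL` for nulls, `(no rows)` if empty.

Join each orders row to its customers via customer_id.
Group joined rows by customers.id; compute MIN(m.amount) per group.
  1: ids {2, 25, 37, 40} → MIN(m.amount)=73
  2: ids {1, 6, 28, 30, 34} → MIN(m.amount)=14
  3: ids {3, 8, 10, 39} → MIN(m.amount)=90

Dana | 73 ; Ivy | 14 ; Sam | 90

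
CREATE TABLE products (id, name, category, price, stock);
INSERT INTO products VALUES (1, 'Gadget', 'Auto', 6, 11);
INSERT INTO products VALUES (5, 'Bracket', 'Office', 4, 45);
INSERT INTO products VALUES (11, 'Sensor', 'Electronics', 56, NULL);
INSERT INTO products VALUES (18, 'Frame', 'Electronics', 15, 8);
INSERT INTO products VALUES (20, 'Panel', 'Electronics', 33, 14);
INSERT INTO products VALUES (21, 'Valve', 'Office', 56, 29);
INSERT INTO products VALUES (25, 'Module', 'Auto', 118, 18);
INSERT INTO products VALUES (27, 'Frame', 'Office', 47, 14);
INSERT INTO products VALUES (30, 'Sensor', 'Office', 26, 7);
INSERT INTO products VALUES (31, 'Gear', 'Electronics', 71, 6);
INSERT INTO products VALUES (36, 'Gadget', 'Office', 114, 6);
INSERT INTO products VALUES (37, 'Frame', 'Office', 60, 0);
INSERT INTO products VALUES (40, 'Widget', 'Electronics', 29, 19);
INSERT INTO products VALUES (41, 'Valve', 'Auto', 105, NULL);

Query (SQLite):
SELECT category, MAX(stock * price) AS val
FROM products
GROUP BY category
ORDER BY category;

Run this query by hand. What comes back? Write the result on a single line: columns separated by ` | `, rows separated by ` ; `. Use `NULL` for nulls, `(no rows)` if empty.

For each row compute stock * price.
Group by category; take MAX of the expression per group.
  Auto: ids {1, 25, 41} → MAX(stock * price)=2124
  Electronics: ids {11, 18, 20, 31, 40} → MAX(stock * price)=551
  Office: ids {5, 21, 27, 30, 36, 37} → MAX(stock * price)=1624

Auto | 2124 ; Electronics | 551 ; Office | 1624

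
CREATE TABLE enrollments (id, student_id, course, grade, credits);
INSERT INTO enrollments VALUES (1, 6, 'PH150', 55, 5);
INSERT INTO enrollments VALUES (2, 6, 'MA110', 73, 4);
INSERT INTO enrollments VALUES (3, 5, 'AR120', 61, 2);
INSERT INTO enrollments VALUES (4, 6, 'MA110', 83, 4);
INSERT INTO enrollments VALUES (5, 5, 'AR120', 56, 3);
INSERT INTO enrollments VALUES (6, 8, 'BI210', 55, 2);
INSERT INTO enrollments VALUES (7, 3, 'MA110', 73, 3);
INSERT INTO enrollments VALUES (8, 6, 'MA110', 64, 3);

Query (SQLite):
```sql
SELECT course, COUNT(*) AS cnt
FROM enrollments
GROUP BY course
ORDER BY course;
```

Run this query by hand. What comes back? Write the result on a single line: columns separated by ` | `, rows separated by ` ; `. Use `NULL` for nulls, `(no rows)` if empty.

AR120 | 2 ; BI210 | 1 ; MA110 | 4 ; PH150 | 1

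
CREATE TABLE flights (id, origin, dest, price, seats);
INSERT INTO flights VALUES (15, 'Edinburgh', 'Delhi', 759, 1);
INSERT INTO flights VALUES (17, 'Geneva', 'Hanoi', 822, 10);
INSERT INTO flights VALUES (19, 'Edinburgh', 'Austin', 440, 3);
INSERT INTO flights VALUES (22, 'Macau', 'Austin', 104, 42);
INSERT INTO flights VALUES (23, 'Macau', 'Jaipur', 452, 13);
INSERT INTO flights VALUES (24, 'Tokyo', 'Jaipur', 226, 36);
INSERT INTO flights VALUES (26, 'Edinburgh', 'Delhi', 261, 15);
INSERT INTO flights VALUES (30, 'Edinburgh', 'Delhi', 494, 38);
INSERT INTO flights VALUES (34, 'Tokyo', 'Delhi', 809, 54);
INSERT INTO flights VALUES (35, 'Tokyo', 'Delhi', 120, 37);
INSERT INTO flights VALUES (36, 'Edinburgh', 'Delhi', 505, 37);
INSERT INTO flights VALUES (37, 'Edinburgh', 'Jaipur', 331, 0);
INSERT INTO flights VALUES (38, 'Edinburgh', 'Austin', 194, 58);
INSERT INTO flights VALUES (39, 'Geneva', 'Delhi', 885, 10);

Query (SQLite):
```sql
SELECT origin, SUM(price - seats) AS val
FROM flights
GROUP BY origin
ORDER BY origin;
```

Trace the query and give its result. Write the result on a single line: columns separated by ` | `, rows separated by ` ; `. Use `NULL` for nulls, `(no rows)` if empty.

Edinburgh | 2832 ; Geneva | 1687 ; Macau | 501 ; Tokyo | 1028

For each row compute price - seats.
Group by origin; take SUM of the expression per group.
  Edinburgh: ids {15, 19, 26, 30, 36, 37, 38} → SUM(price - seats)=2832
  Geneva: ids {17, 39} → SUM(price - seats)=1687
  Macau: ids {22, 23} → SUM(price - seats)=501
  Tokyo: ids {24, 34, 35} → SUM(price - seats)=1028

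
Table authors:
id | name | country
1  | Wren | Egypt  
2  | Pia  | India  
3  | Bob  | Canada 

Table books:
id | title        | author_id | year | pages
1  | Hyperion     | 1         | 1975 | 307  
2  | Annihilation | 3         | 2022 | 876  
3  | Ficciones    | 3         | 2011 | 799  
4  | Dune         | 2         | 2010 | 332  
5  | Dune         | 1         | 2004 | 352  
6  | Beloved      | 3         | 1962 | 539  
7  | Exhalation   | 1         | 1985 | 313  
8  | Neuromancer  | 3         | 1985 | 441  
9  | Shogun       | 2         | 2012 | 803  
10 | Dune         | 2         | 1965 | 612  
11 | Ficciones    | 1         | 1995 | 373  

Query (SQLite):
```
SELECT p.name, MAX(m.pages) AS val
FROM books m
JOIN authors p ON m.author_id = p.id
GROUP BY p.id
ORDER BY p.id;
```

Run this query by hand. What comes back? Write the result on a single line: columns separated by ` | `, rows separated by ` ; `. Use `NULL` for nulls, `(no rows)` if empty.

Wren | 373 ; Pia | 803 ; Bob | 876

Join each books row to its authors via author_id.
Group joined rows by authors.id; compute MAX(m.pages) per group.
  1: ids {1, 5, 7, 11} → MAX(m.pages)=373
  2: ids {4, 9, 10} → MAX(m.pages)=803
  3: ids {2, 3, 6, 8} → MAX(m.pages)=876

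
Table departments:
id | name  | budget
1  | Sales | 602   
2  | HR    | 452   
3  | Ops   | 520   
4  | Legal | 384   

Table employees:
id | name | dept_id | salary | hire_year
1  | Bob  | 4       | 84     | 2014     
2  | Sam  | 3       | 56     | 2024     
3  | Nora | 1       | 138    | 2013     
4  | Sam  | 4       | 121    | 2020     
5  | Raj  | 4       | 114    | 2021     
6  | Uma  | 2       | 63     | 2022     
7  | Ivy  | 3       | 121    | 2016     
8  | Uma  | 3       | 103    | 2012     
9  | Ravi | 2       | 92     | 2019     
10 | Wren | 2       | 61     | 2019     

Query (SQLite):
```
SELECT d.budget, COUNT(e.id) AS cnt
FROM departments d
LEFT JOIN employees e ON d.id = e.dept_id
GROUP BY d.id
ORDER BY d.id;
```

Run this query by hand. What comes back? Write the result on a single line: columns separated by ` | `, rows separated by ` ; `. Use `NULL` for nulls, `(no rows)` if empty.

LEFT JOIN keeps every departments row; unmatched ones get NULL for employees columns.
Group by departments.id and compute COUNT(e.id). COUNT(col) of an all-NULL group is 0.
  1: ids {3} → COUNT(e.id)=1
  2: ids {6, 9, 10} → COUNT(e.id)=3
  3: ids {2, 7, 8} → COUNT(e.id)=3
  4: ids {1, 4, 5} → COUNT(e.id)=3

602 | 1 ; 452 | 3 ; 520 | 3 ; 384 | 3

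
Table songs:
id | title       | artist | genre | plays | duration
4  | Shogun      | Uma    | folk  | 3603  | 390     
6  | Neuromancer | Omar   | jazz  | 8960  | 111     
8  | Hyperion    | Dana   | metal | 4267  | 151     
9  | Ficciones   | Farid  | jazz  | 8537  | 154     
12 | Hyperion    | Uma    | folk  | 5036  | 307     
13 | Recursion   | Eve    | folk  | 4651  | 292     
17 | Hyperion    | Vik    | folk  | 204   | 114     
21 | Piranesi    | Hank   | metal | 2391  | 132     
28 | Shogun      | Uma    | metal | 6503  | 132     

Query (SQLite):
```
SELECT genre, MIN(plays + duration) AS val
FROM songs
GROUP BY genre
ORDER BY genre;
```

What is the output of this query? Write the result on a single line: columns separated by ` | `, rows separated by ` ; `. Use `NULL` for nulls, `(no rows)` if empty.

For each row compute plays + duration.
Group by genre; take MIN of the expression per group.
  folk: ids {4, 12, 13, 17} → MIN(plays + duration)=318
  jazz: ids {6, 9} → MIN(plays + duration)=8691
  metal: ids {8, 21, 28} → MIN(plays + duration)=2523

folk | 318 ; jazz | 8691 ; metal | 2523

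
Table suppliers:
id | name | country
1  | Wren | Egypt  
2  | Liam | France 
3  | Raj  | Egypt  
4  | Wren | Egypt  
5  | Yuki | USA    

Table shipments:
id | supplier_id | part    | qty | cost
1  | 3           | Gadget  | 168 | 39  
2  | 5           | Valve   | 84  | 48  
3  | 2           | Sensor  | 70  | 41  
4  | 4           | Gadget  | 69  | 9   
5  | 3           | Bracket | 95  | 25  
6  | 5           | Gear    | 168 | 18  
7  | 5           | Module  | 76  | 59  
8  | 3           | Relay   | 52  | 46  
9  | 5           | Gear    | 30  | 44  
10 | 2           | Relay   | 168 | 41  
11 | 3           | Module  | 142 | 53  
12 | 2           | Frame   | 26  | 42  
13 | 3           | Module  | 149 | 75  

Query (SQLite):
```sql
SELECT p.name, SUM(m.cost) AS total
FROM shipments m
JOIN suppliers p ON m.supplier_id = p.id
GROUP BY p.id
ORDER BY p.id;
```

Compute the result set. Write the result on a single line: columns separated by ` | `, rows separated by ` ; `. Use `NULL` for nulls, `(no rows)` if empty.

Liam | 124 ; Raj | 238 ; Wren | 9 ; Yuki | 169

Join each shipments row to its suppliers via supplier_id.
Group joined rows by suppliers.id; compute SUM(m.cost) per group.
  2: ids {3, 10, 12} → SUM(m.cost)=124
  3: ids {1, 5, 8, 11, 13} → SUM(m.cost)=238
  4: ids {4} → SUM(m.cost)=9
  5: ids {2, 6, 7, 9} → SUM(m.cost)=169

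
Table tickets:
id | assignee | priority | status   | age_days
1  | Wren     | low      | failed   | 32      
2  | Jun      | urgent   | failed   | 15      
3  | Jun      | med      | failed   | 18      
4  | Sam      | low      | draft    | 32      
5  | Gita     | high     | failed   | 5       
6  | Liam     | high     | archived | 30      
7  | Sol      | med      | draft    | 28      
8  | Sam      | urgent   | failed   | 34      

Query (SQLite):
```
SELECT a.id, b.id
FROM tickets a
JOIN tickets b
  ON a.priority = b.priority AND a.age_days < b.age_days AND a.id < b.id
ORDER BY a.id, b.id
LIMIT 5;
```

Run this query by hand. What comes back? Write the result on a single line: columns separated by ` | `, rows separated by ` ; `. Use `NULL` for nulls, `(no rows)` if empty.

2 | 8 ; 3 | 7 ; 5 | 6

Pairs (a,b) with same priority, a.age_days < b.age_days, a.id < b.id.
priority groups: high:{5,6} low:{1,4} med:{3,7} urgent:{2,8}
Ordered by (a.id, b.id); first 5.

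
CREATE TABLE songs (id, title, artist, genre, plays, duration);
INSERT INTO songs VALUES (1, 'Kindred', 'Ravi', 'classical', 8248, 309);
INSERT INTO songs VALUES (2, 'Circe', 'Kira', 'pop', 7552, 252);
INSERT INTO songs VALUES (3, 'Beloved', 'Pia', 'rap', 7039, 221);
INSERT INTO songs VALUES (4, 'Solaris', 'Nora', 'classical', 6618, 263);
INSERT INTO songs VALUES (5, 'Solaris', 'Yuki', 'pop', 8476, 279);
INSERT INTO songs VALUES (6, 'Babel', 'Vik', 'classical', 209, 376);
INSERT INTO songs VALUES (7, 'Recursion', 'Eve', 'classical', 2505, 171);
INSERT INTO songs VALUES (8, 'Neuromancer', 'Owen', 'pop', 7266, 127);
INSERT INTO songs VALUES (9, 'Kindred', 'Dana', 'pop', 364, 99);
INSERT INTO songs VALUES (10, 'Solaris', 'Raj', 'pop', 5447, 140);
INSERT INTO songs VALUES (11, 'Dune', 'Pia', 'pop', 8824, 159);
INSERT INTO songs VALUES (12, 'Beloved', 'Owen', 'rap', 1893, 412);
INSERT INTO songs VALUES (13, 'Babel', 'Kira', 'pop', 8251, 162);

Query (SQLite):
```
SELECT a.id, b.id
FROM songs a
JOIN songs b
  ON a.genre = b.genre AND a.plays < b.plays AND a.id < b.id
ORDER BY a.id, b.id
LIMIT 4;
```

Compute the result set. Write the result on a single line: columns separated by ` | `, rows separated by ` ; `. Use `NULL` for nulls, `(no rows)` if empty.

2 | 5 ; 2 | 11 ; 2 | 13 ; 5 | 11

Pairs (a,b) with same genre, a.plays < b.plays, a.id < b.id.
genre groups: classical:{1,4,6,7} pop:{2,5,8,9,10,11,13} rap:{3,12}
Ordered by (a.id, b.id); first 4.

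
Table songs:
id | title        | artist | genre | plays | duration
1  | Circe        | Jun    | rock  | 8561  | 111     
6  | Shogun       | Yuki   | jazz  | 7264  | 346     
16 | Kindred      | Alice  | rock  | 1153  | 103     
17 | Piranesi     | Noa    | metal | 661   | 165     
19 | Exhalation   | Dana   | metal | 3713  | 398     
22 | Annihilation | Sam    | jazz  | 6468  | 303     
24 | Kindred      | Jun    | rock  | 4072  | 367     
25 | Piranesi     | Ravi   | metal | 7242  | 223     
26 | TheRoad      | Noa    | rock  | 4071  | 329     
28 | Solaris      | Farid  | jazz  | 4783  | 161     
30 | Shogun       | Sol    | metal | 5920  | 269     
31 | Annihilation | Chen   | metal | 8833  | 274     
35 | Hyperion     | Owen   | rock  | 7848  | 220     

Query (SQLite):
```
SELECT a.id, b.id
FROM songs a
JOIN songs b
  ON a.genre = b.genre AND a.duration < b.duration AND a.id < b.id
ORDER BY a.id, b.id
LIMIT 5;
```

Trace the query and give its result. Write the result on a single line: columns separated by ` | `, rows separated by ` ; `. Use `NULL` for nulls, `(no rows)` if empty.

Pairs (a,b) with same genre, a.duration < b.duration, a.id < b.id.
genre groups: jazz:{6,22,28} metal:{17,19,25,30,31} rock:{1,16,24,26,35}
Ordered by (a.id, b.id); first 5.

1 | 24 ; 1 | 26 ; 1 | 35 ; 16 | 24 ; 16 | 26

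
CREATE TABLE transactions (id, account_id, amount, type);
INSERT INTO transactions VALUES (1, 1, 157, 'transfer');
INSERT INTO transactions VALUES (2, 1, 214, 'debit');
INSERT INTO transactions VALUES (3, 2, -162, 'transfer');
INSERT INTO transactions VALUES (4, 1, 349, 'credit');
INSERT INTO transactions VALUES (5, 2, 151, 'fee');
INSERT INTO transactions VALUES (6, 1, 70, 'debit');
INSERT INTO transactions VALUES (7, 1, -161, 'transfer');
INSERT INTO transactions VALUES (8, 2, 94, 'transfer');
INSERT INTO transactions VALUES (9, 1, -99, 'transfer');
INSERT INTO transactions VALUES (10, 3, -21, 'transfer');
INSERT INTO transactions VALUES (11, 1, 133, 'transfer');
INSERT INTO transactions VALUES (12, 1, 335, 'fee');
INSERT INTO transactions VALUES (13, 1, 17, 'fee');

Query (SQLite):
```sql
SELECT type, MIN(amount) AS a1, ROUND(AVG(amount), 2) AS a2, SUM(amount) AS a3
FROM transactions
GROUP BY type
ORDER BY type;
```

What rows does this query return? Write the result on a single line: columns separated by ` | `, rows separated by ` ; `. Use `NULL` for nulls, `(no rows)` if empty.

credit | 349 | 349 | 349 ; debit | 70 | 142 | 284 ; fee | 17 | 167.67 | 503 ; transfer | -162 | -8.43 | -59

Group transactions by type.
Per group compute: MIN(amount), ROUND(AVG(amount), 2), SUM(amount).
  credit: ids {4} → MIN(amount)=349, ROUND(AVG(amount), 2)=349, SUM(amount)=349
  debit: ids {2, 6} → MIN(amount)=70, ROUND(AVG(amount), 2)=142, SUM(amount)=284
  fee: ids {5, 12, 13} → MIN(amount)=17, ROUND(AVG(amount), 2)=167.67, SUM(amount)=503
  transfer: ids {1, 3, 7, 8, 9, 10, 11} → MIN(amount)=-162, ROUND(AVG(amount), 2)=-8.43, SUM(amount)=-59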